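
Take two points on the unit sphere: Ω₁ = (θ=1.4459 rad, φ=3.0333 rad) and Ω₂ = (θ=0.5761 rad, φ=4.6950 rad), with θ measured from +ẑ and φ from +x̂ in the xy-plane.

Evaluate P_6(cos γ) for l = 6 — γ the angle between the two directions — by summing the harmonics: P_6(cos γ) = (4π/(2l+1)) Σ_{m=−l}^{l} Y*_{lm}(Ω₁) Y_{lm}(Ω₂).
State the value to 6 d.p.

-0.292545

Summing Y*_{l m}(θ₁,φ₁)·Y_{l m}(θ₂,φ₂) over m ∈ [−6, 6]; prefactor 4π/(2·6+1) = 0.966644:
  term(m=-6) = -0.004975+0.003019i   from Y*(Ω₁)=+0.367016-0.278866i, Y(Ω₂)=-0.012557-0.001315i
  term(m=-5) = -0.005926-0.012127i   from Y*(Ω₁)=-0.171795+0.103321i, Y(Ω₂)=-0.005846+0.067071i
  term(m=-4) = -0.056723+0.021585i   from Y*(Ω₁)=-0.260281+0.120371i, Y(Ω₂)=+0.211126+0.014709i
  term(m=-3) = -0.025260-0.090319i   from Y*(Ω₁)=+0.212529-0.071582i, Y(Ω₂)=+0.021806-0.417628i
  term(m=-2) = -0.103530+0.019033i   from Y*(Ω₁)=+0.228167-0.050205i, Y(Ω₂)=-0.450297-0.015667i
  term(m=-1) = -0.000881-0.009660i   from Y*(Ω₁)=-0.229948+0.024999i, Y(Ω₂)=-0.000729+0.041929i
  term(m=+0) = +0.091948+0.000000i   from Y*(Ω₁)=-0.219033-0.000000i, Y(Ω₂)=-0.419788+0.000000i
  term(m=+1) = -0.000881+0.009660i   from Y*(Ω₁)=+0.229948+0.024999i, Y(Ω₂)=+0.000729+0.041929i
  term(m=+2) = -0.103530-0.019033i   from Y*(Ω₁)=+0.228167+0.050205i, Y(Ω₂)=-0.450297+0.015667i
  term(m=+3) = -0.025260+0.090319i   from Y*(Ω₁)=-0.212529-0.071582i, Y(Ω₂)=-0.021806-0.417628i
  term(m=+4) = -0.056723-0.021585i   from Y*(Ω₁)=-0.260281-0.120371i, Y(Ω₂)=+0.211126-0.014709i
  term(m=+5) = -0.005926+0.012127i   from Y*(Ω₁)=+0.171795+0.103321i, Y(Ω₂)=+0.005846+0.067071i
  term(m=+6) = -0.004975-0.003019i   from Y*(Ω₁)=+0.367016+0.278866i, Y(Ω₂)=-0.012557+0.001315i
Accumulated sum -0.302640-0.000000i; after 4π/(2l+1) scaling, -0.292545-0.000000i ⇒ P_6 = -0.292545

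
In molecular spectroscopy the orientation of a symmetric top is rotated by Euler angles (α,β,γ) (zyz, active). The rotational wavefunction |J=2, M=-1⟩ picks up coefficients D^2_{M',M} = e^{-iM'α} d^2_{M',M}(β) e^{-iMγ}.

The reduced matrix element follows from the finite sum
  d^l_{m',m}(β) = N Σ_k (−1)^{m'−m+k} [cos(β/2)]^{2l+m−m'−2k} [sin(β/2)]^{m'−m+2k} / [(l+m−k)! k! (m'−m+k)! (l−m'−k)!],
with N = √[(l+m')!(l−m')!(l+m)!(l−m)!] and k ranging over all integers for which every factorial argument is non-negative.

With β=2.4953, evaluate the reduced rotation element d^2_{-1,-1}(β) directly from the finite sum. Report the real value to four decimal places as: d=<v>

d^2_{-1,-1}(β=2.4953) via the finite sum:
c=cos(2.495300/2)=0.317552, s=sin(2.495300/2)=0.948241; N=√[1·6·1·6]=6.000000
k: max(0,(-1)−(-1))=0 … min(2+(-1),2−(-1))=1
  k=0: (−1)^0·6.0000/(6)·0.3176^4·0.9482^0 = +0.010169
  k=1: (−1)^1·6.0000/(2)·0.3176^2·0.9482^2 = -0.272012
d^2_{-1,-1}(2.4953) = +0.010169 -0.272012 = -0.261843

d=-0.2618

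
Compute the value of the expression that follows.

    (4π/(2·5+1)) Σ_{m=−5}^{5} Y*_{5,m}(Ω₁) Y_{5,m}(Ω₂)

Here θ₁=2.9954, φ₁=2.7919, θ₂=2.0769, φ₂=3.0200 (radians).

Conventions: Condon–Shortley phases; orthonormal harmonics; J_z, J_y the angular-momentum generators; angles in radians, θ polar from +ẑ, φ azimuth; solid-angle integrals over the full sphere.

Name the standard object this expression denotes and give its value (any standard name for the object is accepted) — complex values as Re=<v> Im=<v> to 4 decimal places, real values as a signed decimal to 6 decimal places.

This sum is the spherical-harmonic addition theorem: it equals the Legendre polynomial P_l(cos γ) of the angle γ between the two directions.
Summing Y*_{l m}(θ₁,φ₁)·Y_{l m}(θ₂,φ₂) over m ∈ [−5, 5]; prefactor 4π/(2·5+1) = 1.142397:
  [-5]  conj(Y_{5,-5})(Ω₁) = (0.000005, 0.000030) ; Y_{5,-5}(Ω₂) = (-0.194999, -0.135698) ; Δ = (0.000003, -0.000007)
  [-4]  conj(Y_{5,-4})(Ω₁) = (-0.000112, 0.000644) ; Y_{5,-4}(Ω₂) = (-0.368101, -0.194628) ; Δ = (0.000167, -0.000215)
  [-3]  conj(Y_{5,-3})(Ω₁) = (-0.004162, 0.007240) ; Y_{5,-3}(Ω₂) = (-0.241116, -0.092075) ; Δ = (0.001670, -0.001362)
  [-2]  conj(Y_{5,-2})(Ω₁) = (-0.052721, 0.044351) ; Y_{5,-2}(Ω₂) = (0.179944, 0.044643) ; Δ = (-0.011467, 0.005627)
  [-1]  conj(Y_{5,-1})(Ω₁) = (-0.325030, 0.118532) ; Y_{5,-1}(Ω₂) = (0.314293, 0.038405) ; Δ = (-0.106707, 0.024771)
  [+0]  conj(Y_{5,0})(Ω₁) = (-0.791410, -0.000000) ; Y_{5,0}(Ω₂) = (-0.115032, 0.000000) ; Δ = (0.091037, 0.000000)
  [+1]  conj(Y_{5,1})(Ω₁) = (0.325030, 0.118532) ; Y_{5,1}(Ω₂) = (-0.314293, 0.038405) ; Δ = (-0.106707, -0.024771)
  [+2]  conj(Y_{5,2})(Ω₁) = (-0.052721, -0.044351) ; Y_{5,2}(Ω₂) = (0.179944, -0.044643) ; Δ = (-0.011467, -0.005627)
  [+3]  conj(Y_{5,3})(Ω₁) = (0.004162, 0.007240) ; Y_{5,3}(Ω₂) = (0.241116, -0.092075) ; Δ = (0.001670, 0.001362)
  [+4]  conj(Y_{5,4})(Ω₁) = (-0.000112, -0.000644) ; Y_{5,4}(Ω₂) = (-0.368101, 0.194628) ; Δ = (0.000167, 0.000215)
  [+5]  conj(Y_{5,5})(Ω₁) = (-0.000005, 0.000030) ; Y_{5,5}(Ω₂) = (0.194999, -0.135698) ; Δ = (0.000003, 0.000007)
Σ over m = (-0.141631, 0.000000); ×(4π/11) → (-0.161799, 0.000000). Real part: -0.161799

Legendre polynomial (addition theorem), -0.161799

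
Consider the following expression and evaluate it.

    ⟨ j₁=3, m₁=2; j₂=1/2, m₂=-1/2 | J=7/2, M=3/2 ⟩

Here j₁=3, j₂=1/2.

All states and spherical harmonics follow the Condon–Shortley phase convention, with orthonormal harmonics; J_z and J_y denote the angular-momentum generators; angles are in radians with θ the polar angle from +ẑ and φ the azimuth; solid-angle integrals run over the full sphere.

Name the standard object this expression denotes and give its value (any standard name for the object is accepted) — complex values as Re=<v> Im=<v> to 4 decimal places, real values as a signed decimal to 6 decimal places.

This is a Clebsch–Gordan (vector-coupling) coefficient.
√[8·0!6!1!/8! · 5!1!0!1!5!2!] = √(28800/7)
  +(−1)^0/∏(0,0,1,0,5,1)! = 1/120  (running 1/120)
⟨..|..⟩ = √(28800/7)·(1/120) = +0.534522

Clebsch–Gordan coefficient, +√(2/7) ≈ +0.534522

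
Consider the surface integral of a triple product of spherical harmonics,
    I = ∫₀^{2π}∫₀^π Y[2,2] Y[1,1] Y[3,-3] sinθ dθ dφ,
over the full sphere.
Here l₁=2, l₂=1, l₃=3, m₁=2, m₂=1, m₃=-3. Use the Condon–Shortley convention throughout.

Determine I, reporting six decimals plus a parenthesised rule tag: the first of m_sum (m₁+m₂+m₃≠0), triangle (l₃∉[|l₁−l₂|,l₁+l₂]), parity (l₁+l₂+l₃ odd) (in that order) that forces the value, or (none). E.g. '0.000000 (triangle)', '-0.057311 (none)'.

Checks pass: Σm=0; 6 even; l₃=3∈[1,3].
(2·2+1)(2·1+1)(2·3+1) = 105
Δ: 0! 4! 2! / 7! → 1/105
sum: t=0:+1/4 = 1/4
3j²(2 1 3; 0 0 0) = Δ·Π!·Σ² = 3/35  (sign -1)
sum: t=0:+1/48 = 1/48
3j²(2 1 3; 2 1 -3) = Δ·Π!·Σ² = 1/7  (sign +1)
combine: 4πI² = 105·3/35·1/7 = 9/7
take √, sign -1: I = -0.31986543
No selection rule forces the value: the integral is nonzero (none).

-0.319865 (none)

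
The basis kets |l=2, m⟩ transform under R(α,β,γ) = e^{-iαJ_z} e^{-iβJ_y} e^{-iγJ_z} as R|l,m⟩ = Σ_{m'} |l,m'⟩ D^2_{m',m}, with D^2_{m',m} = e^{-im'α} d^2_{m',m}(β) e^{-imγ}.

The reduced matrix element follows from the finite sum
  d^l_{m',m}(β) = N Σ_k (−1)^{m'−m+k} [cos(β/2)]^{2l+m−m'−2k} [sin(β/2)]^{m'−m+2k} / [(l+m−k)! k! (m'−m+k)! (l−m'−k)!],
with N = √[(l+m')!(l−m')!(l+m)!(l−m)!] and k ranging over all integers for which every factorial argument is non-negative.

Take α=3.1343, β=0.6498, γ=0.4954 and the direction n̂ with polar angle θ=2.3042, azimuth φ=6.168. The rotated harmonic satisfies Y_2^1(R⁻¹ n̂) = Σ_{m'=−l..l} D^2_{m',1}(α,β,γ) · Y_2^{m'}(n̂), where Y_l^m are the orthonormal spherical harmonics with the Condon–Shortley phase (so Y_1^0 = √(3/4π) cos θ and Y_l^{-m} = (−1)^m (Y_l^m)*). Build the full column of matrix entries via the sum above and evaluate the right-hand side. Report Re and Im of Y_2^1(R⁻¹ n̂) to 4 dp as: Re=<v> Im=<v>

Need the full column D^2_{m',1} for m'=−2..2 at α=3.1343, β=0.6498, γ=0.4954.
cos(β/2)=0.947683, sin(β/2)=0.319214
d^2_{-2,1}: single k=3 term ⇒ +0.061651;  D = +0.053806-0.030096i
d^2_{-1,1}: k∈[2..3] ⇒ +0.274543 -0.010383 = +0.264160;  D = -0.231481+0.127269i
d^2_{0,1}: k∈[1..2] ⇒ +0.665497 -0.075507 = +0.589991;  D = +0.519061-0.280472i
d^2_{1,1}: k∈[0..1] ⇒ +0.806588 -0.274543 = +0.532045;  D = -0.469913+0.249505i
d^2_{2,1}: single k=0 term ⇒ -0.543376;  D = -0.481767+0.251312i
Y_2^{m'}(θ=2.3042,φ=6.168) and Σ D·Y over m':
  (+0.0538-0.0301i)·(+0.2076+0.0487i)  (-0.2315+0.1273i)·(-0.3816-0.0442i)  (+0.5191-0.2805i)·(+0.1086+0.0000i)  (-0.4699+0.2495i)·(+0.3816-0.0442i)  (-0.4818+0.2513i)·(+0.2076-0.0487i)
Y_2^1(R⁻¹ n̂) = -0.093122+0.119149i

Re=-0.0931 Im=0.1191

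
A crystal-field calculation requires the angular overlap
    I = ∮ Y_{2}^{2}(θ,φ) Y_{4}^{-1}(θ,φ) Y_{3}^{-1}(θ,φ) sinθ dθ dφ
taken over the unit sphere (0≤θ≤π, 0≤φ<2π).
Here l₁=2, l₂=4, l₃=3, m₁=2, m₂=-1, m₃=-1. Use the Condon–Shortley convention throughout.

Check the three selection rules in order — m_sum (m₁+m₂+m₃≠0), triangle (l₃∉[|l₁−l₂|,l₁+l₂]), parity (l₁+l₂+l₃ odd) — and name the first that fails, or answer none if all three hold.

azimuthal sum: 2 − 1 − 1 = 0  ✓
2 ≤ 3 ≤ 6 (triangle on l)  ✓
L = 2 + 4 + 3 = 9 (odd)  ✗

parity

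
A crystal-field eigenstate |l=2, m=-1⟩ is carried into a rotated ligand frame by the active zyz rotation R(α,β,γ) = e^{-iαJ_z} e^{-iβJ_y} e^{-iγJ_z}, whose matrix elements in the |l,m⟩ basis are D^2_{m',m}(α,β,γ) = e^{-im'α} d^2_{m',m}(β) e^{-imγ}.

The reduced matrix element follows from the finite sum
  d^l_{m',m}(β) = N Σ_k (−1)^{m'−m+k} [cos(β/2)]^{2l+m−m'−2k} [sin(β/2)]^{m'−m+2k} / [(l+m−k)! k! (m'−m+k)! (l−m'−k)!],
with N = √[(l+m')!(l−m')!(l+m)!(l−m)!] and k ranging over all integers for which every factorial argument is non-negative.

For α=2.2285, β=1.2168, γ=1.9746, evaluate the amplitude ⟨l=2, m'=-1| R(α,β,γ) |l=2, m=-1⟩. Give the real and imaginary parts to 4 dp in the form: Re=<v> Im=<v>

Re=0.1007 Im=0.1803

Split into d^2_{-1,-1}(β=1.2168) × two z-phases.
c=cos(1.216800/2)=0.820564, s=sin(1.216800/2)=0.571555; N=√[1·6·1·6]=6.000000
k: max(0,(-1)−(-1))=0 … min(2+(-1),2−(-1))=1
  k=0: (−1)^0·6.0000/(6)·0.8206^4·0.5716^0 = +0.453366
  k=1: (−1)^1·6.0000/(2)·0.8206^2·0.5716^2 = -0.659876
d^2_{-1,-1}(1.2168) = +0.453366 -0.659876 = -0.206510
Phases: e^{-i·(-1)·2.2285}=-0.611301+0.791398i, e^{-i·(-1)·1.9746}=-0.392919+0.919573i ⇒ D=+0.100685+0.180302i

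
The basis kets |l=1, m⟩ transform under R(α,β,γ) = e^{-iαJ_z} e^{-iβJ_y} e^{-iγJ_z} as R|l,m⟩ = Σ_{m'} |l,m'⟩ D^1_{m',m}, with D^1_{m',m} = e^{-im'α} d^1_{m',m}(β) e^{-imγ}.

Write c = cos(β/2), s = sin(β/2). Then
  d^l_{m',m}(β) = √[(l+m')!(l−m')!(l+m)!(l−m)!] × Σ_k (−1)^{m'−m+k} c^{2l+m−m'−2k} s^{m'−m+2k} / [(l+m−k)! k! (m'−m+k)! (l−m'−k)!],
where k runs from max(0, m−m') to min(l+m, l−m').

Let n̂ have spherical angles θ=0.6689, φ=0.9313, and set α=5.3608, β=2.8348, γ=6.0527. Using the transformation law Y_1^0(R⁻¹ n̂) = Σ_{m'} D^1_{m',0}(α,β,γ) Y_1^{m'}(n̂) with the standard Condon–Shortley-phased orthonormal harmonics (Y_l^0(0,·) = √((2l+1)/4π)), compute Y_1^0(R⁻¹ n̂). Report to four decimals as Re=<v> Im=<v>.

Need the full column D^1_{m',0} for m'=−1..1 at α=5.3608, β=2.8348, γ=6.0527.
cos(β/2)=0.152795, sin(β/2)=0.988258
d^1_{-1,0}: single k=1 term ⇒ +0.213548;  D = +0.128966-0.170207i
d^1_{0,0}: k∈[0..1] ⇒ +0.023346 -0.976654 = -0.953307;  D = -0.953307+0.000000i
d^1_{1,0}: single k=0 term ⇒ -0.213548;  D = -0.128966-0.170207i
Y_1^{m'}(θ=0.6689,φ=0.9313) and Σ D·Y over m':
  (+0.1290-0.1702i)·(+0.1279-0.1719i)  (-0.9533+0.0000i)·(+0.3833+0.0000i)  (-0.1290-0.1702i)·(-0.1279-0.1719i)
Y_1^0(R⁻¹ n̂) = -0.390955+0.000000i

Re=-0.3910 Im=0.0000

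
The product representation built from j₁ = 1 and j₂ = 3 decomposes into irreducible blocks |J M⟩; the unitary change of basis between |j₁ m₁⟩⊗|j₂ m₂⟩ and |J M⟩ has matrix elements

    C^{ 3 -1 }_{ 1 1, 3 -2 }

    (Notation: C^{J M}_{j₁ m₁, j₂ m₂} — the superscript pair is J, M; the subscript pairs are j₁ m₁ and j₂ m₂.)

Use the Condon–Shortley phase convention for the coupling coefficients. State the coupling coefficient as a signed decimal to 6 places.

triangle: 1!×1!×5!/8! = 120/40320
(j±m)!: 2!×0!×1!×5!×2!×4! = 11520
prefactor² = (2J+1)×Δ×N² = 240
  k=0: +1/(0!×1!×0!×1!×1!×4!) = 1/24
Σ = 1/24  ⇒  CG² = 240×(1/24)² = 5/12
CG = +√(5/12) = +0.645497

+√(5/12) = +0.645497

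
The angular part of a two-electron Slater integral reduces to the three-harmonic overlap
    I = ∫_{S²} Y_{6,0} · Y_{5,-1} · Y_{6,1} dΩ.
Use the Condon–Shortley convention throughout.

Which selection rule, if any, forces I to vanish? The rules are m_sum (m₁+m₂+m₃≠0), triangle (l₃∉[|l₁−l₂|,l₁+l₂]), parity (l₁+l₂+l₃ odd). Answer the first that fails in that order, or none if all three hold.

azimuthal sum: 0 − 1 + 1 = 0  ✓
1 ≤ 6 ≤ 11 (triangle on l)  ✓
L = 6 + 5 + 6 = 17 (odd)  ✗

parity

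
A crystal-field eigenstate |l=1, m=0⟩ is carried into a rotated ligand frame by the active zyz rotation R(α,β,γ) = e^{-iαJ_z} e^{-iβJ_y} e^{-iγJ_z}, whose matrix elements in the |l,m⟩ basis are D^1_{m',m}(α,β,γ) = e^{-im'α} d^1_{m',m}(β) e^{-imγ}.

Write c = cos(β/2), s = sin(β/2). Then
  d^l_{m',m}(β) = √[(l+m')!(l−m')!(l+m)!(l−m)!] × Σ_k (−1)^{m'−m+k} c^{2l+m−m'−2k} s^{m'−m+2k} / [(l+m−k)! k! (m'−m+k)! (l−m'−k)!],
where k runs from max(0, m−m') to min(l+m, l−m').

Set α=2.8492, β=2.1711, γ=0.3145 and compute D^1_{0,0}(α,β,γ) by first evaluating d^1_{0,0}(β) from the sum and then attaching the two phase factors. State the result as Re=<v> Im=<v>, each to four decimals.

Re=-0.5649 Im=0.0000

Split into d^1_{0,0}(β=2.1711) × two z-phases.
With c≡cos(β/2)=0.466426 and s≡sin(β/2)=0.884560, N=[1·1·1·1]^{1/2}=1.000000
Admissible k: 0..1 (factorial args all ≥0)
  k=0: (−1)^0·1.0000/(1)·0.4664^2·0.8846^0 = +0.217553
  k=1: (−1)^1·1.0000/(1)·0.4664^0·0.8846^2 = -0.782447
d^1_{0,0}(2.1711) = +0.217553 -0.782447 = -0.564893
Attach z-rotation phases: D = e^{-i(0)(2.8492)}·(-0.564893)·e^{-i(0)(0.3145)} = -0.564893+0.000000i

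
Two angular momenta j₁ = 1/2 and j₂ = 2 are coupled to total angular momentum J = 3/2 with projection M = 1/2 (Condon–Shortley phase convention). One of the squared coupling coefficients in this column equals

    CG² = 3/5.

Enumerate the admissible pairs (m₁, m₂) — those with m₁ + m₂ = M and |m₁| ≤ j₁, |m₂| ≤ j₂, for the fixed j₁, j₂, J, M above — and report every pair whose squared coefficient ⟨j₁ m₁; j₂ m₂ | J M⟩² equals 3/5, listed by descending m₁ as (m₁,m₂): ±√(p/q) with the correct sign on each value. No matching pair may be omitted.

(-1/2,1): −√(3/5)

Admissible pairs with m₁+m₂ = M = 1/2: (-1/2,1), (1/2,0)
  (m₁,m₂)=(1/2,0): CG² = 2/5, CG = +√(2/5)
  (m₁,m₂)=(-1/2,1): CG² = 3/5, CG = −√(3/5)   ← matches the target
Pairs with CG² = 3/5: (-1/2,1): −√(3/5)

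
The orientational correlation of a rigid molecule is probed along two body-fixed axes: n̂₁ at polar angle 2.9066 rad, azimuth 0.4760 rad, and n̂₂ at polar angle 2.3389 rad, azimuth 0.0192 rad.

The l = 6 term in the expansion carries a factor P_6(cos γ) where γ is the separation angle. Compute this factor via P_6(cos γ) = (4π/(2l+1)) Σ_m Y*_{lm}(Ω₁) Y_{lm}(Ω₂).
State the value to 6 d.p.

Addition theorem: P_6(cos γ) = (4π/13) Σ_m Y*_{lm}(Ω₁) Y_{lm}(Ω₂), m = −6…6:
  [-6]  conj(Y_{6,-6})(Ω₁) = -0.00007 + 0.00002j ; Y_{6,-6}(Ω₂) = 0.06643 - 0.00769j ; Δ = -0.00000 + 0.00000j
  [-5]  conj(Y_{6,-5})(Ω₁) = 0.00081 - 0.00077j ; Y_{6,-5}(Ω₂) = -0.22274 + 0.02145j ; Δ = -0.00016 + 0.00019j
  [-4]  conj(Y_{6,-4})(Ω₁) = -0.00323 + 0.00932j ; Y_{6,-4}(Ω₂) = 0.41025 - 0.03157j ; Δ = -0.00103 + 0.00392j
  [-3]  conj(Y_{6,-3})(Ω₁) = -0.00843 - 0.05860j ; Y_{6,-3}(Ω₂) = -0.38828 + 0.02239j ; Δ = 0.00458 + 0.02256j
  [-2]  conj(Y_{6,-2})(Ω₁) = 0.13821 + 0.19409j ; Y_{6,-2}(Ω₂) = 0.00008 - 0.00000j ; Δ = 0.00001 + 0.00002j
  [-1]  conj(Y_{6,-1})(Ω₁) = -0.50955 - 0.26269j ; Y_{6,-1}(Ω₂) = 0.36884 - 0.00708j ; Δ = -0.18980 - 0.09328j
  [+0]  conj(Y_{6,0})(Ω₁) = 0.50642 + 0.00000j ; Y_{6,0}(Ω₂) = -0.11006 + 0.00000j ; Δ = -0.05574 + 0.00000j
  [+1]  conj(Y_{6,1})(Ω₁) = 0.50955 - 0.26269j ; Y_{6,1}(Ω₂) = -0.36884 - 0.00708j ; Δ = -0.18980 + 0.09328j
  [+2]  conj(Y_{6,2})(Ω₁) = 0.13821 - 0.19409j ; Y_{6,2}(Ω₂) = 0.00008 + 0.00000j ; Δ = 0.00001 - 0.00002j
  [+3]  conj(Y_{6,3})(Ω₁) = 0.00843 - 0.05860j ; Y_{6,3}(Ω₂) = 0.38828 + 0.02239j ; Δ = 0.00458 - 0.02256j
  [+4]  conj(Y_{6,4})(Ω₁) = -0.00323 - 0.00932j ; Y_{6,4}(Ω₂) = 0.41025 + 0.03157j ; Δ = -0.00103 - 0.00392j
  [+5]  conj(Y_{6,5})(Ω₁) = -0.00081 - 0.00077j ; Y_{6,5}(Ω₂) = 0.22274 + 0.02145j ; Δ = -0.00016 - 0.00019j
  [+6]  conj(Y_{6,6})(Ω₁) = -0.00007 - 0.00002j ; Y_{6,6}(Ω₂) = 0.06643 + 0.00769j ; Δ = -0.00000 - 0.00000j
Σ over m = -0.42855 + 0.00000j; ×(4π/13) → -0.41425 + 0.00000j. Real part: -0.414251

-0.414251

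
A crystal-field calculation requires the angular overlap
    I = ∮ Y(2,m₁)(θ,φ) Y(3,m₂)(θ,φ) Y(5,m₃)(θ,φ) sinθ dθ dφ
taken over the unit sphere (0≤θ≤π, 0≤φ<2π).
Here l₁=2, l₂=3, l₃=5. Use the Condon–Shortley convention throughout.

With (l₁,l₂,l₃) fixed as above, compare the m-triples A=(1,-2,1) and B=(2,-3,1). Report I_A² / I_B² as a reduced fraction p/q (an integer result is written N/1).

Shared (l₁,l₂,l₃)=(2,3,5): N and (l;000)² cancel in I_A²/I_B².
A: Δ = 0!·4!·6!/11! = 1/2310; Racah Σ t=0..0: t=0:+1/720 = 1/720; ⇒ 3j(2 3 5; 1 -2 1)² = 4/385, sgn +1
B: Δ = 0!·4!·6!/11! = 1/2310; Racah Σ t=0..0: t=0:+1/17280 = 1/17280; ⇒ 3j(2 3 5; 2 -3 1)² = 1/2310, sgn +1
I_A²/I_B² = (4/385)/(1/2310) = 24/1

24/1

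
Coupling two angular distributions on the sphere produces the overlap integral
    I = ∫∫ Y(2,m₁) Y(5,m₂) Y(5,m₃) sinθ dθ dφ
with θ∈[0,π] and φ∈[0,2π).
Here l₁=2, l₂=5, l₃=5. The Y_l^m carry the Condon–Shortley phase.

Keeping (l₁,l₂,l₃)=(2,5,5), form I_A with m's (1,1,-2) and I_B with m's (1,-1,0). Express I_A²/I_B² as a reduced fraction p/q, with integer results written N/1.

42/5

Shared (l₁,l₂,l₃)=(2,5,5): N and (l;000)² cancel in I_A²/I_B².
A: Δ = 2!·2!·8!/13! = 1/38610; Racah Σ t=0..1: t=0:+1/2880 t=1:−1/1440 = -1/2880; ⇒ 3j(2 5 5; 1 1 -2)² = 7/715, sgn +1
B: Δ = 2!·2!·8!/13! = 1/38610; Racah Σ t=0..1: t=0:+1/1152 t=1:−1/1440 = 1/5760; ⇒ 3j(2 5 5; 1 -1 0)² = 1/858, sgn -1
I_A²/I_B² = (7/715)/(1/858) = 42/5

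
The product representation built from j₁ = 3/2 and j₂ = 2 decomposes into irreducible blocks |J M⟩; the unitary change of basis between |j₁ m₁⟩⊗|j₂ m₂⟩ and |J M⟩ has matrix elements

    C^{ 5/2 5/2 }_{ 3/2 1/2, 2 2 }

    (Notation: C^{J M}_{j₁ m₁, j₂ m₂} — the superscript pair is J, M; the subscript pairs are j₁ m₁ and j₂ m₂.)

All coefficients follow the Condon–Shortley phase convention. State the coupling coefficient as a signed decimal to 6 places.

−√(4/7) = -0.755929

triangle: 1!·2!·3!/7! = 12/5040
(j±m)!: 2!·1!·4!·0!·5!·0! = 5760
prefactor² = (2J+1)·Δ·N² = 576/7
  k=1: −1/(1!·0!·0!·3!·2!·0!) = -1/12
Σ = -1/12  ⇒  CG² = 576/7·(-1/12)² = 4/7
CG = −√(4/7) = -0.755929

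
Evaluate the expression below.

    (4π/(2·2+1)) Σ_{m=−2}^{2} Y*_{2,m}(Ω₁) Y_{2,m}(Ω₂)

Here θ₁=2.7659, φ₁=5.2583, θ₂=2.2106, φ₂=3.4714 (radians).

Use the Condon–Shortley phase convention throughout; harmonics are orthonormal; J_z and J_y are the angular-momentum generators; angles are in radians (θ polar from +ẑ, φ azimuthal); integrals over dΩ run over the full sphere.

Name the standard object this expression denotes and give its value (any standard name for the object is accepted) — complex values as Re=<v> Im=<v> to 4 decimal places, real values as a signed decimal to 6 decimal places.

Legendre polynomial (addition theorem), -0.136488

This sum is the spherical-harmonic addition theorem: it equals the Legendre polynomial P_l(cos γ) of the angle γ between the two directions.
Term-by-term m-sum for l=2 (normalisation 4π/5 = 2.513274):
  m=-2: Y*=-0.023967-0.046151i  Y=+0.196439-0.152336i  product -0.011739-0.005415i
  m=-1: Y*=-0.136907+0.225365i  Y=+0.350071-0.119833i  product -0.020921+0.095300i
  m=+0: Y*=+0.503401-0.000000i  Y=+0.021876+0.000000i  product +0.011013+0.000000i
  m=+1: Y*=+0.136907+0.225365i  Y=-0.350071-0.119833i  product -0.020921-0.095300i
  m=+2: Y*=-0.023967+0.046151i  Y=+0.196439+0.152336i  product -0.011739+0.005415i
Total Σ_m = -0.054307-0.000000i. Multiply by 2.513274: -0.136488-0.000000i. P_2(cos γ) = -0.136488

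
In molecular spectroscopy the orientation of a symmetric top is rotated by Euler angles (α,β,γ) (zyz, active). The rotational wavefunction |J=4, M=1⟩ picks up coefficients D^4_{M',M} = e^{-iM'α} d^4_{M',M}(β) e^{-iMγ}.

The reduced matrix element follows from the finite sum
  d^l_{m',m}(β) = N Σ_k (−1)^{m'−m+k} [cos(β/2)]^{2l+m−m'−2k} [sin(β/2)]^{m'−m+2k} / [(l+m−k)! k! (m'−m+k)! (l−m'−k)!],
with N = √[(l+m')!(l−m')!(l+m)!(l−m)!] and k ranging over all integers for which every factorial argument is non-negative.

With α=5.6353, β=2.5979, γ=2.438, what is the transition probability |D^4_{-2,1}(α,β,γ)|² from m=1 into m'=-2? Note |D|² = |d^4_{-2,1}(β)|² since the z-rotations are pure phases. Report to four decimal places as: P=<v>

First d^4_{-2,1}(β=2.5979), then the phase factors e^{-i(-2)α} and e^{-i(1)γ}:
With c≡cos(β/2)=0.268510 and s≡sin(β/2)=0.963277, N=[2·720·120·6]^{1/2}=1018.233765
k: max(0,(1)−(-2))=3 … min(4+(1),4−(-2))=5
  k=3: (−1)^0·1018.2338/(72)·0.2685^5·0.9633^3 = +0.017643
  k=4: (−1)^1·1018.2338/(48)·0.2685^3·0.9633^5 = -0.340600
  k=5: (−1)^2·1018.2338/(240)·0.2685^1·0.9633^7 = +0.876708
d^4_{-2,1}(2.5979) = +0.017643 -0.340600 +0.876708 = +0.553751
|D^4_{-2,1}|² = |d^4_{-2,1}(β)|² = (+0.553751)² = 0.306640 (the z-rotation phases have unit modulus)

P=0.3066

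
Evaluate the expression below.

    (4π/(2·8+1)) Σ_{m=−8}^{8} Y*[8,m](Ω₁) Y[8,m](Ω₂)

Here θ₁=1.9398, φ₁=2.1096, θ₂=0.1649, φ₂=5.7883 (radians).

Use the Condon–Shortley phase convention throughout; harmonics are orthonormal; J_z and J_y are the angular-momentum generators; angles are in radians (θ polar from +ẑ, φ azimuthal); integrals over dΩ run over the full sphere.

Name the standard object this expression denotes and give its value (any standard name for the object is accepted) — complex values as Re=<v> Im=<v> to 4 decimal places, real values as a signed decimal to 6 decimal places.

This sum is the spherical-harmonic addition theorem: it equals the Legendre polynomial P_l(cos γ) of the angle γ between the two directions.
Summing Y*_{l m}(θ₁,φ₁)·Y_{l m}(θ₂,φ₂) over m ∈ [−8, 8]; prefactor 4π/(2·8+1) = 0.739198:
  [-8]  conj(Y_{8,-8})(Ω₁) = (-0.115473, -0.271634) ; Y_{8,-8}(Ω₂) = (-0.000000, -0.000000) ; Δ = (-0.000000, 0.000000)
  [-7]  conj(Y_{8,-7})(Ω₁) = (0.269000, -0.368915) ; Y_{8,-7}(Ω₂) = (-0.000006, -0.000002) ; Δ = (-0.000002, 0.000002)
  [-6]  conj(Y_{8,-6})(Ω₁) = (0.234772, 0.021478) ; Y_{8,-6}(Ω₂) = (-0.000099, 0.000017) ; Δ = (-0.000024, 0.000002)
  [-5]  conj(Y_{8,-5})(Ω₁) = (-0.093940, -0.195681) ; Y_{8,-5}(Ω₂) = (-0.000871, 0.000686) ; Δ = (0.000216, 0.000106)
  [-4]  conj(Y_{8,-4})(Ω₁) = (0.181117, -0.273797) ; Y_{8,-4}(Ω₂) = (-0.003636, 0.008395) ; Δ = (0.001640, 0.002516)
  [-3]  conj(Y_{8,-3})(Ω₁) = (-0.070884, -0.003236) ; Y_{8,-3}(Ω₂) = (0.004796, 0.055541) ; Δ = (-0.000160, -0.003952)
  [-2]  conj(Y_{8,-2})(Ω₁) = (-0.157782, -0.293553) ; Y_{8,-2}(Ω₂) = (0.131012, 0.199520) ; Δ = (0.037898, -0.069940)
  [-1]  conj(Y_{8,-1})(Ω₁) = (-0.003737, 0.006252) ; Y_{8,-1}(Ω₂) = (0.555834, 0.299972) ; Δ = (-0.003953, 0.002354)
  [+0]  conj(Y_{8,0})(Ω₁) = (-0.329272, -0.000000) ; Y_{8,0}(Ω₂) = (0.659256, 0.000000) ; Δ = (-0.217075, -0.000000)
  [+1]  conj(Y_{8,1})(Ω₁) = (0.003737, 0.006252) ; Y_{8,1}(Ω₂) = (-0.555834, 0.299972) ; Δ = (-0.003953, -0.002354)
  [+2]  conj(Y_{8,2})(Ω₁) = (-0.157782, 0.293553) ; Y_{8,2}(Ω₂) = (0.131012, -0.199520) ; Δ = (0.037898, 0.069940)
  [+3]  conj(Y_{8,3})(Ω₁) = (0.070884, -0.003236) ; Y_{8,3}(Ω₂) = (-0.004796, 0.055541) ; Δ = (-0.000160, 0.003952)
  [+4]  conj(Y_{8,4})(Ω₁) = (0.181117, 0.273797) ; Y_{8,4}(Ω₂) = (-0.003636, -0.008395) ; Δ = (0.001640, -0.002516)
  [+5]  conj(Y_{8,5})(Ω₁) = (0.093940, -0.195681) ; Y_{8,5}(Ω₂) = (0.000871, 0.000686) ; Δ = (0.000216, -0.000106)
  [+6]  conj(Y_{8,6})(Ω₁) = (0.234772, -0.021478) ; Y_{8,6}(Ω₂) = (-0.000099, -0.000017) ; Δ = (-0.000024, -0.000002)
  [+7]  conj(Y_{8,7})(Ω₁) = (-0.269000, -0.368915) ; Y_{8,7}(Ω₂) = (0.000006, -0.000002) ; Δ = (-0.000002, -0.000002)
  [+8]  conj(Y_{8,8})(Ω₁) = (-0.115473, 0.271634) ; Y_{8,8}(Ω₂) = (-0.000000, 0.000000) ; Δ = (-0.000000, -0.000000)
Σ over m = (-0.145844, -0.000000); ×(4π/17) → (-0.107807, -0.000000). Real part: -0.107807

Legendre polynomial (addition theorem), -0.107807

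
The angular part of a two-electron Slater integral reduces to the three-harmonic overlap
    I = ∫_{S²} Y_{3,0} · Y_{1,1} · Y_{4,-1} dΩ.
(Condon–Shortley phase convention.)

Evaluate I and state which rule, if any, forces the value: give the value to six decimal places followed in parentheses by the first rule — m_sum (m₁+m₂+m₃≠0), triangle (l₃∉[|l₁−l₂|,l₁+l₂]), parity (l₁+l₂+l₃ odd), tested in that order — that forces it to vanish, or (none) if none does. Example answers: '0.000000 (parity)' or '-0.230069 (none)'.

m-sum 0 ✓  L=8 even ✓  2≤4≤4 ✓
Π(2lᵢ+1) = 7×3×9 = 189
triangle coeff Δ(3,1,4) = 1/252
Σ_t [0,0]: t=0:+1/36 = 1/36
(3j)²=4/63 [(3 1 4; 0 0 0)], sign=+1
Σ_t [0,0]: t=0:+1/72 = 1/72
(3j)²=5/126 [(3 1 4; 0 1 -1)], sign=-1
⇒ 4πI² = 10/21
I = (-1)√(10/21/(4π)) = -0.19466390
No selection rule forces the value: the integral is nonzero (none).

-0.194664 (none)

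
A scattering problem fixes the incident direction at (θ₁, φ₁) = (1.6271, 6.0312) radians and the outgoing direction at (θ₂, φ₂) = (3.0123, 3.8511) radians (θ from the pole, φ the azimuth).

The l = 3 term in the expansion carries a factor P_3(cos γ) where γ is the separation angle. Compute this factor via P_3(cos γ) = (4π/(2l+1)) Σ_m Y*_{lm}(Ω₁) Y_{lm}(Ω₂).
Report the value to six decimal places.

0.026786

Summing Y*_{l m}(θ₁,φ₁)·Y_{l m}(θ₂,φ₂) over m ∈ [−3, 3]; prefactor 4π/(2·3+1) = 1.795196:
  [-3]  conj(Y_{3,-3})(Ω₁) = 0.30214 - 0.28485j ; Y_{3,-3}(Ω₂) = 0.00047 + 0.00076j ; Δ = 0.00036 + 0.00009j
  [-2]  conj(Y_{3,-2})(Ω₁) = -0.05020 + 0.02768j ; Y_{3,-2}(Ω₂) = -0.00255 + 0.01665j ; Δ = -0.00033 - 0.00091j
  [-1]  conj(Y_{3,-1})(Ω₁) = -0.30753 + 0.07918j ; Y_{3,-1}(Ω₂) = -0.12383 + 0.10633j ; Δ = 0.02966 - 0.04250j
  [+0]  conj(Y_{3,0})(Ω₁) = 0.06267 + 0.00000j ; Y_{3,0}(Ω₂) = -0.70936 + 0.00000j ; Δ = -0.04445 + 0.00000j
  [+1]  conj(Y_{3,1})(Ω₁) = 0.30753 + 0.07918j ; Y_{3,1}(Ω₂) = 0.12383 + 0.10633j ; Δ = 0.02966 + 0.04250j
  [+2]  conj(Y_{3,2})(Ω₁) = -0.05020 - 0.02768j ; Y_{3,2}(Ω₂) = -0.00255 - 0.01665j ; Δ = -0.00033 + 0.00091j
  [+3]  conj(Y_{3,3})(Ω₁) = -0.30214 - 0.28485j ; Y_{3,3}(Ω₂) = -0.00047 + 0.00076j ; Δ = 0.00036 - 0.00009j
Total Σ_m = 0.01492 + 0.00000j. Multiply by 1.795196: 0.02679 + 0.00000j. P_3(cos γ) = 0.026786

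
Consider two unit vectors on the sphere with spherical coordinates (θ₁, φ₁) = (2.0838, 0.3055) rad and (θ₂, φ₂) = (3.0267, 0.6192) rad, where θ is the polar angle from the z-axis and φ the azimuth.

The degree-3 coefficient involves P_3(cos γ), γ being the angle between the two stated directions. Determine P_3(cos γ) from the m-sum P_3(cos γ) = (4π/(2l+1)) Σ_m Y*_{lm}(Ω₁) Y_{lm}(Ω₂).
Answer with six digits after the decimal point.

Expand P_3 via completeness: Σ_{m} conj(Y_{3,m}) at Ω₁ times Y_{3,m} at Ω₂ —
  term(m=-3) = (0.000102, -0.000140)   from Y*(Ω₁)=(0.167945, 0.218961), Y(Ω₂)=(-0.000178, -0.000603)
  term(m=-2) = (0.004113, -0.002982)   from Y*(Ω₁)=(-0.311874, -0.218439), Y(Ω₂)=(-0.004354, 0.012612)
  term(m=-1) = (0.007980, -0.002589)   from Y*(Ω₁)=(0.054891, 0.017311), Y(Ω₂)=(0.118701, -0.084598)
  term(m=+0) = (-0.235823, 0.000000)   from Y*(Ω₁)=(0.328870, -0.000000), Y(Ω₂)=(-0.717072, 0.000000)
  term(m=+1) = (0.007980, 0.002589)   from Y*(Ω₁)=(-0.054891, 0.017311), Y(Ω₂)=(-0.118701, -0.084598)
  term(m=+2) = (0.004113, 0.002982)   from Y*(Ω₁)=(-0.311874, 0.218439), Y(Ω₂)=(-0.004354, -0.012612)
  term(m=+3) = (0.000102, 0.000140)   from Y*(Ω₁)=(-0.167945, 0.218961), Y(Ω₂)=(0.000178, -0.000603)
Σ over m = (-0.211433, -0.000000); ×(4π/7) → (-0.379563, -0.000000). Real part: -0.379563

-0.379563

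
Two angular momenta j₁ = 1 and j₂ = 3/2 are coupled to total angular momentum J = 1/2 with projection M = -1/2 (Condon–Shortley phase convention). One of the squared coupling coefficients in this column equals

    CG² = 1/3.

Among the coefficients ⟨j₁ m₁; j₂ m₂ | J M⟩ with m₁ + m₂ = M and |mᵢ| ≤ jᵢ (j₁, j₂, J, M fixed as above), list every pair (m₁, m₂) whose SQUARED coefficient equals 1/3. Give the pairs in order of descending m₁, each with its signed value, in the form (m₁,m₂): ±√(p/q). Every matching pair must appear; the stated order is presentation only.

Admissible pairs with m₁+m₂ = M = -1/2: (-1,1/2), (0,-1/2), (1,-3/2)
  (m₁,m₂)=(1,-3/2): CG² = 1/2, CG = +√(1/2)
  (m₁,m₂)=(0,-1/2): CG² = 1/3, CG = −√(1/3)   ← matches the target
  (m₁,m₂)=(-1,1/2): CG² = 1/6, CG = +√(1/6)
Pairs with CG² = 1/3: (0,-1/2): −√(1/3)

(0,-1/2): −√(1/3)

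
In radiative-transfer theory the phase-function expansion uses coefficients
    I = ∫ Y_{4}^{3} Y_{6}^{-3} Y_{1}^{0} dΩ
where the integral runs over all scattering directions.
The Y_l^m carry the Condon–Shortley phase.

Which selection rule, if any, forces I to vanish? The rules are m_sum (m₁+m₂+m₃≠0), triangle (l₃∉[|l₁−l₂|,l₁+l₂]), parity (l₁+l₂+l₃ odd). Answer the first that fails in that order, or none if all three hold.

Σmᵢ = 0  ✓
l₃∈[|l₁−l₂|,l₁+l₂]=[2,10] required, l₃=1 fails  ✗
Σlᵢ = 11 ⇒ odd

triangle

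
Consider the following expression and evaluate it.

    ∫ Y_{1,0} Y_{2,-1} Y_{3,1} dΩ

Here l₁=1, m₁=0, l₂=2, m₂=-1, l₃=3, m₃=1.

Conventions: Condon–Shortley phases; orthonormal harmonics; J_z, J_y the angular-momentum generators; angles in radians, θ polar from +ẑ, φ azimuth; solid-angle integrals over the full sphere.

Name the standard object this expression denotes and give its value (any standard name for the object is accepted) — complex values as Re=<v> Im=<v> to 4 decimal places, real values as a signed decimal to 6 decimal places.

This is a Gaunt coefficient — the integral of a triple product of spherical harmonics over the sphere.
Rules hold: Σm=0, L=6 even, 1≤3≤3.
N = 3·5·7 = 105
Δ = 0!·2!·4!/7! = 1/105
Racah Σ t=0..0: t=0:+1/4 = 1/4
⇒ 3j(1 2 3; 0 0 0)² = 3/35, sgn -1
Racah Σ t=0..0: t=0:+1/6 = 1/6
⇒ 3j(1 2 3; 0 -1 1)² = 8/105, sgn +1
4πI² = N·(3j₀)²·(3jₘ)² = 24/35
I = -1·√(0.685714/4π) = -0.23359668

Gaunt coefficient, -0.233597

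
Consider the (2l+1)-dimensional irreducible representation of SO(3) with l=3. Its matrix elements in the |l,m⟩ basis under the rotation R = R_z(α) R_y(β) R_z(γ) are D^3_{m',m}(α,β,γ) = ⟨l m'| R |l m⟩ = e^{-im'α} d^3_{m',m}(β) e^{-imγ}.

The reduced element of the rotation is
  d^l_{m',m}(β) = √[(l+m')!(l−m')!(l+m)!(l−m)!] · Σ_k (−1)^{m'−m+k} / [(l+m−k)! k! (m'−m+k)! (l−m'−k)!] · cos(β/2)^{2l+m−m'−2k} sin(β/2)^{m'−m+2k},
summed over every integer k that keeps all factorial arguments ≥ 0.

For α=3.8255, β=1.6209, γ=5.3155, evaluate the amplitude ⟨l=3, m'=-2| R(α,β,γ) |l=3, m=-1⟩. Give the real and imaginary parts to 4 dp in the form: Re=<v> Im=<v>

D^3_{-2,-1}(3.8255,1.6209,5.3155) = e^{-i·-2·3.8255}·d^3_{-2,-1}(1.6209)·e^{-i·-1·5.3155}. Compute d first:
c=cos(1.620900/2)=0.689172, s=sin(1.620900/2)=0.724597; N=√[1·120·2·24]=75.894664
k∈{1,2} keeps every argument non-negative
  k=1: (−1)^0·75.8947/(24)·0.6892^5·0.7246^1 = +0.356235
  k=2: (−1)^1·75.8947/(12)·0.6892^3·0.7246^3 = -0.787597
d^3_{-2,-1}(1.6209) = +0.356235 -0.787597 = -0.431362
Phases: e^{-i·(-2)·3.8255}=+0.201591+0.979470i, e^{-i·(-1)·5.3155}=+0.567207-0.823575i ⇒ D=-0.397289-0.168032i

Re=-0.3973 Im=-0.1680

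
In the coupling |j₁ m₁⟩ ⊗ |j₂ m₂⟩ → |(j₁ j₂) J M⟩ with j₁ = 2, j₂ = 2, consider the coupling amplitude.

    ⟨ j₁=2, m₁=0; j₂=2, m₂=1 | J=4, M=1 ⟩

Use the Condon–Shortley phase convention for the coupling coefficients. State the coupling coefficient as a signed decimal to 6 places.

+0.654654  (= +√(3/7))

√[9·0!4!4!/9! · 2!2!3!1!5!3!] = √(1728/7)
  +(−1)^0/∏(0,0,2,3,2,1)! = 1/24  (running 1/24)
⟨..|..⟩ = √(1728/7)·(1/24) = +0.654654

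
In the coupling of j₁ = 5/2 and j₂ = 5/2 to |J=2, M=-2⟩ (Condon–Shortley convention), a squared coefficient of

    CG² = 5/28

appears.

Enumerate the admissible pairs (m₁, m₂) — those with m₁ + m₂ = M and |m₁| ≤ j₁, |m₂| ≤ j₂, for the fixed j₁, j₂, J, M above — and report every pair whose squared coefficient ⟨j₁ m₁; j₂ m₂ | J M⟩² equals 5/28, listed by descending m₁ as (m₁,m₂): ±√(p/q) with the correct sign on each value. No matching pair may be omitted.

Admissible pairs with m₁+m₂ = M = -2: (-5/2,1/2), (-3/2,-1/2), (-1/2,-3/2), (1/2,-5/2)
  (m₁,m₂)=(1/2,-5/2): CG² = 5/28, CG = +√(5/28)   ← matches the target
  (m₁,m₂)=(-1/2,-3/2): CG² = 9/28, CG = −√(9/28)
  (m₁,m₂)=(-3/2,-1/2): CG² = 9/28, CG = +√(9/28)
  (m₁,m₂)=(-5/2,1/2): CG² = 5/28, CG = −√(5/28)   ← matches the target
Pairs with CG² = 5/28: (1/2,-5/2): +√(5/28); (-5/2,1/2): −√(5/28)

(1/2,-5/2): +√(5/28); (-5/2,1/2): −√(5/28)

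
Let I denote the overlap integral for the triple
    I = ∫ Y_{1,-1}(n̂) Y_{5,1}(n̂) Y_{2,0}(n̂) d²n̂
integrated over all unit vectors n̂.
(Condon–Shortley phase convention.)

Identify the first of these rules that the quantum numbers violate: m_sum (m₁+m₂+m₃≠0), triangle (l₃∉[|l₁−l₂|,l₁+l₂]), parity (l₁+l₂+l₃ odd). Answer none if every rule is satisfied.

Σmᵢ = 0  ✓
l₃∈[|l₁−l₂|,l₁+l₂]=[4,6] required, l₃=2 fails  ✗
Σlᵢ = 8 ⇒ even

triangle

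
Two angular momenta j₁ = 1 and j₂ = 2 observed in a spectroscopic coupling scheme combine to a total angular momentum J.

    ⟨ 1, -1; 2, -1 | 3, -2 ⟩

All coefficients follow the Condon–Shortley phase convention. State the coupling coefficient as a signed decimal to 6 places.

+0.816497  (= +√(2/3))

√[7·0!2!4!/7! · 0!2!1!3!1!5!] = √(96)
  +(−1)^0/∏(0,0,2,1,0,3)! = 1/12  (running 1/12)
⟨..|..⟩ = √(96)·(1/12) = +0.816497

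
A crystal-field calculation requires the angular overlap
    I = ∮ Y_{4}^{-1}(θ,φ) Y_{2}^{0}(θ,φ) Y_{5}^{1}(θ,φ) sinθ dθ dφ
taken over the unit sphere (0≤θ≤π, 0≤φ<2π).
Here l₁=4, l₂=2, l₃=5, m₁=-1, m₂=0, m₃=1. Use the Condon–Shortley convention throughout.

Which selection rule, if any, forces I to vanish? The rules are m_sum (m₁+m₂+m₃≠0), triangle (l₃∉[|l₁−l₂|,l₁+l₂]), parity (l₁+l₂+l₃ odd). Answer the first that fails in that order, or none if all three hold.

azimuthal sum: -1 + 0 + 1 = 0  ✓
2 ≤ 5 ≤ 6 (triangle on l)  ✓
L = 4 + 2 + 5 = 11 (odd)  ✗

parity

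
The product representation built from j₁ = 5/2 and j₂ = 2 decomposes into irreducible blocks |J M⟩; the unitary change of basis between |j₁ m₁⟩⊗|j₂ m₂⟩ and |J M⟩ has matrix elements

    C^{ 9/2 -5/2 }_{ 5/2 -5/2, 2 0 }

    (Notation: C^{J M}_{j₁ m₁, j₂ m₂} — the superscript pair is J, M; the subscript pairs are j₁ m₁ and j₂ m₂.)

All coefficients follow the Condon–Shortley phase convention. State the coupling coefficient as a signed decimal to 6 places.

+√(1/6) = +0.408248

j₁+j₂−J=0  J+j₁−j₂=5  J−j₁+j₂=4  j₁+j₂+J+1=10
(j₁±m₁, j₂±m₂, J±M) = (0,5,2,2,2,7)
P² = 38400
sum k=0..0:
  [0] +1/480 = 1/480
S = 1/480
C² = P²·S² = 1/6 ; C = +0.408248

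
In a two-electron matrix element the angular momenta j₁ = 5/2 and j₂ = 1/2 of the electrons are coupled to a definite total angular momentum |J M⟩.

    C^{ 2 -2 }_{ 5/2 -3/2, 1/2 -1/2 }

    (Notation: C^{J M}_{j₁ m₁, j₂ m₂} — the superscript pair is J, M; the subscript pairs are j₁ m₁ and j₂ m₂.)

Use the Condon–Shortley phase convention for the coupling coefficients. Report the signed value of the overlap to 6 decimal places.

j₁+j₂−J=1  J+j₁−j₂=4  J−j₁+j₂=0  j₁+j₂+J+1=6
(j₁±m₁, j₂±m₂, J±M) = (1,4,0,1,0,4)
P² = 96
sum k=0..0:
  [0] +1/24 = 1/24
S = 1/24
C² = P²·S² = 1/6 ; C = +0.408248

+0.408248  (= +√(1/6))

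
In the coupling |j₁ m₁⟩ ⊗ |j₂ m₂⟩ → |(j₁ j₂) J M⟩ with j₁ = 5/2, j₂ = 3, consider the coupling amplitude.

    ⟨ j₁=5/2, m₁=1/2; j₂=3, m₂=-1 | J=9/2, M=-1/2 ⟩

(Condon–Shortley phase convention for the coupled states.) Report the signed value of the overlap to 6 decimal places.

j₁+j₂−J=1  J+j₁−j₂=4  J−j₁+j₂=5  j₁+j₂+J+1=11
(j₁±m₁, j₂±m₂, J±M) = (3,2,2,4,4,5)
P² = 92160/77
sum k=0..1:
  [0] +1/48 = 1/48
  [1] −1/144 = -1/144
S = 1/72
C² = P²·S² = 160/693 ; C = +0.480500

+√(160/693) ≈ +0.480500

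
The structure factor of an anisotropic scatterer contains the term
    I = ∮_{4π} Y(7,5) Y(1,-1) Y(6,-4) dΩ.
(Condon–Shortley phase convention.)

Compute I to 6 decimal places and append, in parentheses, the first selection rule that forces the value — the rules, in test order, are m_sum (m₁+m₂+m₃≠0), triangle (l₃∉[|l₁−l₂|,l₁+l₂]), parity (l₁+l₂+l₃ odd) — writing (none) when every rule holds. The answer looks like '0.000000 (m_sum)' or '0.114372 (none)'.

-0.284256 (none)

m-sum 0 ✓  L=14 even ✓  6≤6≤8 ✓
Π(2lᵢ+1) = 15×3×13 = 585
triangle coeff Δ(7,1,6) = 1/1365
Σ_t [1,1]: t=1:−1/518400 = -1/518400
(3j)²=7/195 [(7 1 6; 0 0 0)], sign=-1
Σ_t [0,0]: t=0:+1/14515200 = 1/14515200
(3j)²=22/455 [(7 1 6; 5 -1 -4)], sign=+1
⇒ 4πI² = 66/65
I = (-1)√(66/65/(4π)) = -0.28425647
No selection rule forces the value: the integral is nonzero (none).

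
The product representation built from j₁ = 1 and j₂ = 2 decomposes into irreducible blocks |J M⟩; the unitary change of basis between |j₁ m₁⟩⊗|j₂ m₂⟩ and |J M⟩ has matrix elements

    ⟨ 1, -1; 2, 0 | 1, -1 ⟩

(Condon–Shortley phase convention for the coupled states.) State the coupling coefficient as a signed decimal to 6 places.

√[3·2!0!2!/5! · 0!2!2!2!0!2!] = √(8/5)
  +(−1)^2/∏(2,0,0,0,0,2)! = 1/4  (running 1/4)
⟨..|..⟩ = √(8/5)·(1/4) = +0.316228

+√(1/10) ≈ +0.316228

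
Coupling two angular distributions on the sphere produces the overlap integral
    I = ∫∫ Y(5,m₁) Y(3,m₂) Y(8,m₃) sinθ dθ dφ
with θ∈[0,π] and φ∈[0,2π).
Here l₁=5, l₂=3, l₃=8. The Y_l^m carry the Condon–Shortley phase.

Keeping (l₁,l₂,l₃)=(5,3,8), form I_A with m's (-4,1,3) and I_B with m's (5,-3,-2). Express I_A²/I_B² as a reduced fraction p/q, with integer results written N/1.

275/1

Shared (l₁,l₂,l₃)=(5,3,8): N and (l;000)² cancel in I_A²/I_B².
A: Δ = 0!·10!·6!/17! = 1/136136; Racah Σ t=0..0: t=0:+1/17418240 = 1/17418240; ⇒ 3j(5 3 8; -4 1 3)² = 25/12376, sgn -1
B: Δ = 0!·10!·6!/17! = 1/136136; Racah Σ t=0..0: t=0:+1/2612736000 = 1/2612736000; ⇒ 3j(5 3 8; 5 -3 -2)² = 1/136136, sgn +1
I_A²/I_B² = (25/12376)/(1/136136) = 275/1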